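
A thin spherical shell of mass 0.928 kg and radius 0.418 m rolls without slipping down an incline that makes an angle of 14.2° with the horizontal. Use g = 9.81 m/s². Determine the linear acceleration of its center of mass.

Translation along the incline: Mg sinθ − f = Ma.
Rotation about the center: fR = Iα with I = (2/3)MR². No-slip gives a = αR, so f = (I/R²)a = (2/3)M a.
Substituting: Mg sinθ = (1 + 0.6667)Ma, so a = g sinθ/(1 + 0.6667) = (9.81) sin 14.2° / 1.667 = 1.444 m/s².

a ≈ 1.44 m/s²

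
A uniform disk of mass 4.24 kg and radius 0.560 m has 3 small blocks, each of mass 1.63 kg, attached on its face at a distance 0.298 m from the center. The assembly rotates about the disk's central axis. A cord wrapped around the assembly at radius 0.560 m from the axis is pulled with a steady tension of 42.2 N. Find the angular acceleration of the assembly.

I_disk = ½MR² = ½(4.24)(0.560)² = 0.6648 kg·m².
I_blocks = 3·m·r² = 3(1.63)(0.298)² = 0.4343 kg·m².
Total I = 1.099 kg·m².
τ = F r = (42.2)(0.560) = 23.63 N·m.
α = τ/I = 23.63/1.099 = 21.50 rad/s².

α ≈ 21.5 rad/s²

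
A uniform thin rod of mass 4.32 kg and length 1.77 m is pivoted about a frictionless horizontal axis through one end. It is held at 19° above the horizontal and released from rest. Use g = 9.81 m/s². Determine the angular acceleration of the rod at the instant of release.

About the pivot, I = (1/3)ML² = (1/3)(4.32)(1.77)² = 4.511 kg·m².
The weight acts at the center, a distance L/2 = 0.8850 m from the pivot; τ = Mg(L/2) cos 19° = 35.46 N·m.
α = τ/I = 35.46/4.511 = 7.861 rad/s².

α ≈ 7.86 rad/s²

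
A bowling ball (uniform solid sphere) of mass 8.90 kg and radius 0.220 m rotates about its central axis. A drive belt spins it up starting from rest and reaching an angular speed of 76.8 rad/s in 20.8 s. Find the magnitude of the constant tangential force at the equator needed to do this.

I = (2/5)MR² = (2/5)(8.90)(0.220)² = 0.1723 kg·m².
α = Δω/Δt = (76.8 − 0)/20.8 = 3.692 rad/s².
The required torque is τ = Iα = (0.1723)(3.692) = 0.6362 N·m.
A tangential force at the equator gives τ = FR, so F = τ/R = 0.6362/0.220 = 2.892 N.

F ≈ 2.89 N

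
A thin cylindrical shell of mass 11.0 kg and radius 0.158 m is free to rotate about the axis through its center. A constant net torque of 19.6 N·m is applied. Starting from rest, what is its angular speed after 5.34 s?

I = MR² = (11.0)(0.158)² = 0.2746 kg·m².
α = τ/I = 19.6/0.2746 = 71.38 rad/s².
ω = ω₀ + αt = 0 + (71.38)(5.34) = 381.1 rad/s.

ω ≈ 381 rad/s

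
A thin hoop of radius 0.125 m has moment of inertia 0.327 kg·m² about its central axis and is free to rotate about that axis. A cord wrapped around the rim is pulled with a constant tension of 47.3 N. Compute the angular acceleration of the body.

τ = F R = (47.3)(0.125) = 5.912 N·m.
Newton's second law for rotation, τ = Iα, gives α = τ/I = 5.912/0.3270 = 18.08 rad/s².

α ≈ 18.1 rad/s²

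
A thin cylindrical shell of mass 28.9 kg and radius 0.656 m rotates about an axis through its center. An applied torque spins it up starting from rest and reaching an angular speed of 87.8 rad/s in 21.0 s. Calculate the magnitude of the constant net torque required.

τ ≈ 52.0 N·m

I = MR² = (28.9)(0.656)² = 12.44 kg·m².
α = Δω/Δt = (87.8 − 0)/21.0 = 4.181 rad/s².
τ = Iα = (12.44)(4.181) = 52.00 N·m.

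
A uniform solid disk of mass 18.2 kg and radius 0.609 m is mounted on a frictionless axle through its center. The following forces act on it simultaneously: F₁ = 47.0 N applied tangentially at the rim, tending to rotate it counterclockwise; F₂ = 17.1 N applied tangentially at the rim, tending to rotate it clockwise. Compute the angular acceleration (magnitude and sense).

I = ½MR² = (1/2)(18.2)(0.609)² = 3.375 kg·m².
Taking counterclockwise as positive: τ₁ = +(47.0)(0.609) = +28.62 N·m; τ₂ = −(17.1)(0.609) = −10.41 N·m.
Net torque τ = 18.21 N·m.
α = τ/I = 18.21/3.375 = 5.395 rad/s².

α ≈ 5.40 rad/s², counterclockwise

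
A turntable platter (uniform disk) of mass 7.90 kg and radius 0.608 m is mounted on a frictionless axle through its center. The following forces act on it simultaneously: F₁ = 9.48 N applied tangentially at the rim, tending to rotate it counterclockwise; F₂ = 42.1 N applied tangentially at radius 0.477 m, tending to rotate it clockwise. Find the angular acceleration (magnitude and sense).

α ≈ 9.81 rad/s², clockwise

I = ½MR² = (1/2)(7.90)(0.608)² = 1.460 kg·m².
Taking counterclockwise as positive: τ₁ = +(9.48)(0.608) = +5.764 N·m; τ₂ = −(42.1)(0.477) = −20.08 N·m.
Net torque τ = -14.32 N·m.
α = τ/I = -14.32/1.460 = -9.806 rad/s².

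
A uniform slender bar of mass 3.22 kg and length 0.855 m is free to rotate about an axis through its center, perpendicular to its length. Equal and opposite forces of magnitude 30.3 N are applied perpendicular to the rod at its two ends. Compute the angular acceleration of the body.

α ≈ 132 rad/s²

I = (1/12)ML² = (1/12)(3.22)(0.855)² = 0.1962 kg·m².
The couple gives τ = F·(L/2) + F·(L/2) = F L = (30.3)(0.855) = 25.91 N·m.
Newton's second law for rotation, τ = Iα, gives α = τ/I = 25.91/0.1962 = 132.1 rad/s².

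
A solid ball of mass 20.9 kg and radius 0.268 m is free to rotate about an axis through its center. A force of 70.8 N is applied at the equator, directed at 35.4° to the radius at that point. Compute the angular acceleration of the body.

α ≈ 18.3 rad/s²

I = (2/5)MR² = (2/5)(20.9)(0.268)² = 0.6004 kg·m².
Only the tangential component produces torque: τ = F R sinθ = (70.8)(0.268) sin 35.4° = 10.99 N·m.
Newton's second law for rotation, τ = Iα, gives α = τ/I = 10.99/0.6004 = 18.31 rad/s².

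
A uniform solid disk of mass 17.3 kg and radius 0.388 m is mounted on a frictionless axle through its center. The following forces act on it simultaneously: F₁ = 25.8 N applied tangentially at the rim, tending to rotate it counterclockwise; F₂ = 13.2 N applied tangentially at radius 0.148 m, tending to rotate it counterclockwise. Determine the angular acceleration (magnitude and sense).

α ≈ 9.19 rad/s², counterclockwise

I = ½MR² = (1/2)(17.3)(0.388)² = 1.302 kg·m².
Taking counterclockwise as positive: τ₁ = +(25.8)(0.388) = +10.01 N·m; τ₂ = +(13.2)(0.148) = +1.954 N·m.
Net torque τ = 11.96 N·m.
α = τ/I = 11.96/1.302 = 9.187 rad/s².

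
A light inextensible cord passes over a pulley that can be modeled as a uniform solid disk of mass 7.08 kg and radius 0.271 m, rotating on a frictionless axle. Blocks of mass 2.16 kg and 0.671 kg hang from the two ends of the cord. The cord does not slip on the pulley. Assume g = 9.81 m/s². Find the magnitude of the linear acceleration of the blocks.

I = ½MR² = (1/2)(7.08)(0.271)² = 0.2600 kg·m².
Heavier block: m₁g − T₁ = m₁a. Lighter block: T₂ − m₂g = m₂a.
Pulley: (T₁ − T₂)R = Iα = I(a/R), so T₁ − T₂ = (I/R²)a = (1/2)M_p a = 3.540·a.
Adding the three: (m₁ − m₂)g = (m₁ + m₂ + 3.540)a, so a = (2.16 − 0.671)(9.81)/(2.16 + 0.671 + 3.540) = 2.293 m/s².

a ≈ 2.29 m/s²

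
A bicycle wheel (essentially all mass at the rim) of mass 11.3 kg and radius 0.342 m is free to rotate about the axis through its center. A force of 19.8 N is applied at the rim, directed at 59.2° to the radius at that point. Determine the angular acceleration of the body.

I = MR² = (11.3)(0.342)² = 1.322 kg·m².
Only the tangential component produces torque: τ = F R sinθ = (19.8)(0.342) sin 59.2° = 5.817 N·m.
From τ = Iα: α = 5.817/1.322 = 4.401 rad/s².

α ≈ 4.40 rad/s²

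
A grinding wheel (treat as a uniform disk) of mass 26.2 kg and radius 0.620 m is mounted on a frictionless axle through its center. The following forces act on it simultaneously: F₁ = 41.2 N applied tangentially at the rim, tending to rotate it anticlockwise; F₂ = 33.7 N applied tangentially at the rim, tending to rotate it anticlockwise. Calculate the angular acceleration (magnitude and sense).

I = ½MR² = (1/2)(26.2)(0.620)² = 5.036 kg·m².
Taking anticlockwise as positive: τ₁ = +(41.2)(0.620) = +25.54 N·m; τ₂ = +(33.7)(0.620) = +20.89 N·m.
Net torque τ = 46.44 N·m.
α = τ/I = 46.44/5.036 = 9.222 rad/s².

α ≈ 9.22 rad/s², anticlockwise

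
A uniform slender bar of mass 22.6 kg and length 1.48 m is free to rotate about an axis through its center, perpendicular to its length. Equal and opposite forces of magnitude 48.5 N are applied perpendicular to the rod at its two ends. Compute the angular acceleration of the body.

α ≈ 17.4 rad/s²

I = (1/12)ML² = (1/12)(22.6)(1.48)² = 4.125 kg·m².
The couple gives τ = F·(L/2) + F·(L/2) = F L = (48.5)(1.48) = 71.78 N·m.
From τ = Iα: α = 71.78/4.125 = 17.40 rad/s².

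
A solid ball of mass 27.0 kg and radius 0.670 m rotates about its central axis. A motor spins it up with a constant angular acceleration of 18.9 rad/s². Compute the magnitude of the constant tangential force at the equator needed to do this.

I = (2/5)MR² = (2/5)(27.0)(0.670)² = 4.848 kg·m².
The required torque is τ = Iα = (4.848)(18.90) = 91.63 N·m.
A tangential force at the equator gives τ = FR, so F = τ/R = 91.63/0.670 = 136.8 N.

F ≈ 137 N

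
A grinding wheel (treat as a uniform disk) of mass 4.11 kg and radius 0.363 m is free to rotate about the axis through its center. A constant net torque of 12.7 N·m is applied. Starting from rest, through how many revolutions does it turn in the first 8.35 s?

I = ½MR² = (1/2)(4.11)(0.363)² = 0.2708 kg·m².
α = τ/I = 12.7/0.2708 = 46.90 rad/s².
θ = ½αt² = ½(46.90)(8.35)² = 1635 rad.
Revolutions = θ/(2π) = 260.2.

≈ 260 revolutions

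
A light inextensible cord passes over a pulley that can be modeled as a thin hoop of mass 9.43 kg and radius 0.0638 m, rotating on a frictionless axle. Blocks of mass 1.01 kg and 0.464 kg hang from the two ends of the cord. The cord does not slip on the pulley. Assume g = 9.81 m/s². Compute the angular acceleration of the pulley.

I = MR² = (9.43)(0.0638)² = 0.03838 kg·m².
Heavier block: m₁g − T₁ = m₁a. Lighter block: T₂ − m₂g = m₂a.
Pulley: (T₁ − T₂)R = Iα = I(a/R), so T₁ − T₂ = (I/R²)a = 1·M_p a = 9.430·a.
Adding the three: (m₁ − m₂)g = (m₁ + m₂ + 9.430)a, so a = (1.01 − 0.464)(9.81)/(1.01 + 0.464 + 9.430) = 0.4912 m/s².
α = a/R = 0.4912/0.0638 = 7.699 rad/s².

α ≈ 7.70 rad/s²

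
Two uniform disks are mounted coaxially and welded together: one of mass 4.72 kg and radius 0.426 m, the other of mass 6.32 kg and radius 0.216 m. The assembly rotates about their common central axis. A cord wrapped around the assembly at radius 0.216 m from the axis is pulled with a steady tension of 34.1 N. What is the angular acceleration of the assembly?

I = ½M₁R₁² + ½M₂R₂² = ½(4.72)(0.426)² + ½(6.32)(0.216)² = 0.5757 kg·m².
τ = F r = (34.1)(0.216) = 7.366 N·m.
α = τ/I = 7.366/0.5757 = 12.79 rad/s².

α ≈ 12.8 rad/s²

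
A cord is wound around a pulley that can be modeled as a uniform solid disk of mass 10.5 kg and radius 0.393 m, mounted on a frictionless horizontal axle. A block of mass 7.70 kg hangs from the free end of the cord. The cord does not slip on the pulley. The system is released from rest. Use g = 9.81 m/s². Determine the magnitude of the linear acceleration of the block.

I = ½MR² = (1/2)(10.5)(0.393)² = 0.8109 kg·m².
Block: mg − T = ma. Pulley: TR = Iα. No-slip: a = αR, so T = (I/R²)a = 5.250·a.
Then mg = (m + 5.250)a, so a = (7.70)(9.81)/(7.70 + 5.250) = 5.833 m/s².

a ≈ 5.83 m/s²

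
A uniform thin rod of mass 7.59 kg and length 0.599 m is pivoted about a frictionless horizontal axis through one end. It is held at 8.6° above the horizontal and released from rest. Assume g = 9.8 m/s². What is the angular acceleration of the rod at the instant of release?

About the pivot, I = (1/3)ML² = (1/3)(7.59)(0.599)² = 0.9078 kg·m².
The weight acts at the center, a distance L/2 = 0.2995 m from the pivot; τ = Mg(L/2) cos 8.6° = 22.03 N·m.
α = τ/I = 22.03/0.9078 = 24.26 rad/s².
(Equivalently α = (3g/(2L)) cos 8.6° = 24.26 rad/s².)

α ≈ 24.3 rad/s²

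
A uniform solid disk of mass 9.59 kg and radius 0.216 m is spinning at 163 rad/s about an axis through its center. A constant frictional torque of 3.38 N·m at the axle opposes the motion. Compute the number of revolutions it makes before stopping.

≈ 140 revolutions

I = ½MR² = (1/2)(9.59)(0.216)² = 0.2237 kg·m².
The net torque has magnitude 3.38 N·m, opposing ω.
|α| = τ/I = 3.380/0.2237 = 15.11 rad/s² (deceleration).
ω² = ω₀² − 2|α|θ with ω = 0 ⇒ θ = ω₀²/(2|α|) = 879.3 rad = 139.9 rev.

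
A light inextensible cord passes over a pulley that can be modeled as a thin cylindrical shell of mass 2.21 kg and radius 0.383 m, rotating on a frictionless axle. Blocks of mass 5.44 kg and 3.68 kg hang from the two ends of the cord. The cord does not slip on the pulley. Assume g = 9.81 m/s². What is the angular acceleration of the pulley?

I = MR² = (2.21)(0.383)² = 0.3242 kg·m².
Heavier block: m₁g − T₁ = m₁a. Lighter block: T₂ − m₂g = m₂a.
Pulley: (T₁ − T₂)R = Iα = I(a/R), so T₁ − T₂ = (I/R²)a = 1·M_p a = 2.210·a.
Adding the three: (m₁ − m₂)g = (m₁ + m₂ + 2.210)a, so a = (5.44 − 3.68)(9.81)/(5.44 + 3.68 + 2.210) = 1.524 m/s².
α = a/R = 1.524/0.383 = 3.979 rad/s².

α ≈ 3.98 rad/s²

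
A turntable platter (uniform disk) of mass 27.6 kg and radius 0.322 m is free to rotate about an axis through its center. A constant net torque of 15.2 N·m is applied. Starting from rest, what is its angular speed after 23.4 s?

I = ½MR² = (1/2)(27.6)(0.322)² = 1.431 kg·m².
α = τ/I = 15.2/1.431 = 10.62 rad/s².
ω = ω₀ + αt = 0 + (10.62)(23.4) = 248.6 rad/s.

ω ≈ 249 rad/s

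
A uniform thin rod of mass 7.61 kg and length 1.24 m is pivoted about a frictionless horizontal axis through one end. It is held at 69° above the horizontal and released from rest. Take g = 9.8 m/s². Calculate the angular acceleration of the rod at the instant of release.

About the pivot, I = (1/3)ML² = (1/3)(7.61)(1.24)² = 3.900 kg·m².
The weight acts at the center, a distance L/2 = 0.6200 m from the pivot; τ = Mg(L/2) cos 69° = 16.57 N·m.
α = τ/I = 16.57/3.900 = 4.248 rad/s².

α ≈ 4.25 rad/s²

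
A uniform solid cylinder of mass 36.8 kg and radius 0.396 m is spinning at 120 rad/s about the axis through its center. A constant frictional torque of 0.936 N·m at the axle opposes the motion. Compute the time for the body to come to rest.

t ≈ 370 s

I = ½MR² = (1/2)(36.8)(0.396)² = 2.885 kg·m².
The net torque has magnitude 0.936 N·m, opposing ω.
|α| = τ/I = 0.9360/2.885 = 0.3244 rad/s² (deceleration).
0 = ω₀ − |α|t ⇒ t = ω₀/|α| = 120/0.3244 = 369.9 s.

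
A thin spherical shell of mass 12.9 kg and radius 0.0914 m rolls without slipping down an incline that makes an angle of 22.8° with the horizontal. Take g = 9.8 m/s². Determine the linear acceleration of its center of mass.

Translation along the incline: Mg sinθ − f = Ma.
Rotation about the center: fR = Iα with I = (2/3)MR². No-slip gives a = αR, so f = (I/R²)a = (2/3)M a.
Substituting: Mg sinθ = (1 + 0.6667)Ma, so a = g sinθ/(1 + 0.6667) = (9.8) sin 22.8° / 1.667 = 2.279 m/s².

a ≈ 2.28 m/s²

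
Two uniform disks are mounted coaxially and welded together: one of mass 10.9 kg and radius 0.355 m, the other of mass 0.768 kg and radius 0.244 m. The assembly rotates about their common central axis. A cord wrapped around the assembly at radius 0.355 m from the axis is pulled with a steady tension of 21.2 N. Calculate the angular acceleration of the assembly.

I = ½M₁R₁² + ½M₂R₂² = ½(10.9)(0.355)² + ½(0.768)(0.244)² = 0.7097 kg·m².
τ = F r = (21.2)(0.355) = 7.526 N·m.
α = τ/I = 7.526/0.7097 = 10.60 rad/s².

α ≈ 10.6 rad/s²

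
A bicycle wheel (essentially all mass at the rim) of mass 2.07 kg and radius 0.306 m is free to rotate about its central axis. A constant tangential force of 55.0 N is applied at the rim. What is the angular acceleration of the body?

α ≈ 86.8 rad/s²

I = MR² = (2.07)(0.306)² = 0.1938 kg·m².
τ = F R = (55.0)(0.306) = 16.83 N·m.
Newton's second law for rotation, τ = Iα, gives α = τ/I = 16.83/0.1938 = 86.83 rad/s².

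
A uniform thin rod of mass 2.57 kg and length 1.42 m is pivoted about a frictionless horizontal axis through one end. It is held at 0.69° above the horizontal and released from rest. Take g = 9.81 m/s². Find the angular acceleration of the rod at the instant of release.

About the pivot, I = (1/3)ML² = (1/3)(2.57)(1.42)² = 1.727 kg·m².
The weight acts at the center, a distance L/2 = 0.7100 m from the pivot; τ = Mg(L/2) cos 0.69° = 17.90 N·m.
α = τ/I = 17.90/1.727 = 10.36 rad/s².
(Equivalently α = (3g/(2L)) cos 0.69° = 10.36 rad/s².)

α ≈ 10.4 rad/s²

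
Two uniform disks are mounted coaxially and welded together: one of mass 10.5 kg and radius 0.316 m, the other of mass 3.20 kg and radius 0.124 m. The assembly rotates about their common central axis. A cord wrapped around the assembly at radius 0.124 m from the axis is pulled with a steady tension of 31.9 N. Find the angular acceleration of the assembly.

α ≈ 7.21 rad/s²

I = ½M₁R₁² + ½M₂R₂² = ½(10.5)(0.316)² + ½(3.20)(0.124)² = 0.5488 kg·m².
τ = F r = (31.9)(0.124) = 3.956 N·m.
α = τ/I = 3.956/0.5488 = 7.207 rad/s².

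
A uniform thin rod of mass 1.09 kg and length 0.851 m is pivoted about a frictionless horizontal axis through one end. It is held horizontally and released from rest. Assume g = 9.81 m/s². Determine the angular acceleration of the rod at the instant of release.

α ≈ 17.3 rad/s²

About the pivot, I = (1/3)ML² = (1/3)(1.09)(0.851)² = 0.2631 kg·m².
The weight acts at the center, a distance L/2 = 0.4255 m from the pivot; τ = Mg(L/2) = 4.550 N·m.
α = τ/I = 4.550/0.2631 = 17.29 rad/s².
(Equivalently α = (3g/(2L)) = 17.29 rad/s².)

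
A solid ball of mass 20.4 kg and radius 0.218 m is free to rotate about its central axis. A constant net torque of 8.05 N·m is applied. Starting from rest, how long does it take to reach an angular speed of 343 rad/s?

t ≈ 16.5 s

I = (2/5)MR² = (2/5)(20.4)(0.218)² = 0.3878 kg·m².
α = τ/I = 8.05/0.3878 = 20.76 rad/s².
ω = αt ⇒ t = ω/α = 343/20.76 = 16.52 s.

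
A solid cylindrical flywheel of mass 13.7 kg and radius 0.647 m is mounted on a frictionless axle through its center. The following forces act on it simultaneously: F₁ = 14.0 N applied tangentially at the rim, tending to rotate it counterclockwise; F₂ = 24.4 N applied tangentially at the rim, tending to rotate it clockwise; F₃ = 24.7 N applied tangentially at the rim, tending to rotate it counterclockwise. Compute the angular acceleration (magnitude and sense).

α ≈ 3.23 rad/s², counterclockwise

I = ½MR² = (1/2)(13.7)(0.647)² = 2.867 kg·m².
Taking counterclockwise as positive: τ₁ = +(14.0)(0.647) = +9.058 N·m; τ₂ = −(24.4)(0.647) = −15.79 N·m; τ₃ = +(24.7)(0.647) = +15.98 N·m.
Net torque τ = 9.252 N·m.
α = τ/I = 9.252/2.867 = 3.227 rad/s².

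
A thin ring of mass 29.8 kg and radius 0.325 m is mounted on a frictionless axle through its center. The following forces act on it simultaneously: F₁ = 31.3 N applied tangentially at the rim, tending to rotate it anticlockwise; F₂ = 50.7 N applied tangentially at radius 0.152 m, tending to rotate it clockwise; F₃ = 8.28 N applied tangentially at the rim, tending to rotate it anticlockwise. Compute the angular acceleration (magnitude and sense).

α ≈ 1.64 rad/s², anticlockwise

I = MR² = (29.8)(0.325)² = 3.148 kg·m².
Taking anticlockwise as positive: τ₁ = +(31.3)(0.325) = +10.17 N·m; τ₂ = −(50.7)(0.152) = −7.706 N·m; τ₃ = +(8.28)(0.325) = +2.691 N·m.
Net torque τ = 5.157 N·m.
α = τ/I = 5.157/3.148 = 1.638 rad/s².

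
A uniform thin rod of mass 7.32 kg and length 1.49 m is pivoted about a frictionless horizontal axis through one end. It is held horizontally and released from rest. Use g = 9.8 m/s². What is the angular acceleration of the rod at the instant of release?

α ≈ 9.87 rad/s²

About the pivot, I = (1/3)ML² = (1/3)(7.32)(1.49)² = 5.417 kg·m².
The weight acts at the center, a distance L/2 = 0.7450 m from the pivot; τ = Mg(L/2) = 53.44 N·m.
α = τ/I = 53.44/5.417 = 9.866 rad/s².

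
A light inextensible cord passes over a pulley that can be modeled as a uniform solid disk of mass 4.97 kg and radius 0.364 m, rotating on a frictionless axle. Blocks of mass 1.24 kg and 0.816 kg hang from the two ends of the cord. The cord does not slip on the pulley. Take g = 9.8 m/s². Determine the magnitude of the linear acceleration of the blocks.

I = ½MR² = (1/2)(4.97)(0.364)² = 0.3293 kg·m².
Heavier block: m₁g − T₁ = m₁a. Lighter block: T₂ − m₂g = m₂a.
Pulley: (T₁ − T₂)R = Iα = I(a/R), so T₁ − T₂ = (I/R²)a = (1/2)M_p a = 2.485·a.
Adding the three: (m₁ − m₂)g = (m₁ + m₂ + 2.485)a, so a = (1.24 − 0.816)(9.8)/(1.24 + 0.816 + 2.485) = 0.9150 m/s².

a ≈ 0.915 m/s²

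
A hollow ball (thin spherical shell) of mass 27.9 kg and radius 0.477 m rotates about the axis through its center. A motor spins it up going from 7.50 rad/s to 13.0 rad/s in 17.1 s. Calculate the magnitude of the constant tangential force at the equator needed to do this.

F ≈ 2.85 N

I = (2/3)MR² = (2/3)(27.9)(0.477)² = 4.232 kg·m².
α = Δω/Δt = (13.0 − 7.50)/17.1 = 0.3216 rad/s².
The required torque is τ = Iα = (4.232)(0.3216) = 1.361 N·m.
A tangential force at the equator gives τ = FR, so F = τ/R = 1.361/0.477 = 2.854 N.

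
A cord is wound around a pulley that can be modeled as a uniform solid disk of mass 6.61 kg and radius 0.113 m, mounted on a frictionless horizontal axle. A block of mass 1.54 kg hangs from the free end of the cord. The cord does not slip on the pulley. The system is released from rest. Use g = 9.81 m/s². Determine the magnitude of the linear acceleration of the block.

a ≈ 3.12 m/s²

I = ½MR² = (1/2)(6.61)(0.113)² = 0.04220 kg·m².
Block: mg − T = ma. Pulley: TR = Iα. No-slip: a = αR, so T = (I/R²)a = 3.305·a.
Then mg = (m + 3.305)a, so a = (1.54)(9.81)/(1.54 + 3.305) = 3.118 m/s².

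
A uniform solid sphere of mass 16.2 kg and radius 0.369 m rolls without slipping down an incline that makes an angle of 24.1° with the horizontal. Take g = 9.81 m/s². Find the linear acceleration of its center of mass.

Translation along the incline: Mg sinθ − f = Ma.
Rotation about the center: fR = Iα with I = (2/5)MR². No-slip gives a = αR, so f = (I/R²)a = (2/5)M a.
Substituting: Mg sinθ = (1 + 0.4000)Ma, so a = g sinθ/(1 + 0.4000) = (9.81) sin 24.1° / 1.400 = 2.861 m/s².

a ≈ 2.86 m/s²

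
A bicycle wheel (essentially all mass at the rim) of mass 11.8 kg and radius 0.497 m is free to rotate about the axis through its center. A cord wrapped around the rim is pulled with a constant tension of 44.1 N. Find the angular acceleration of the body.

α ≈ 7.52 rad/s²

I = MR² = (11.8)(0.497)² = 2.915 kg·m².
τ = F R = (44.1)(0.497) = 21.92 N·m.
Newton's second law for rotation, τ = Iα, gives α = τ/I = 21.92/2.915 = 7.520 rad/s².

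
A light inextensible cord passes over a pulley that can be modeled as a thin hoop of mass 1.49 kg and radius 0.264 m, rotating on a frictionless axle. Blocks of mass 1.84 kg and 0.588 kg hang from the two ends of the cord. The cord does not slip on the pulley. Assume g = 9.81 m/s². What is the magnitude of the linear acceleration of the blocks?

I = MR² = (1.49)(0.264)² = 0.1038 kg·m².
Heavier block: m₁g − T₁ = m₁a. Lighter block: T₂ − m₂g = m₂a.
Pulley: (T₁ − T₂)R = Iα = I(a/R), so T₁ − T₂ = (I/R²)a = 1·M_p a = 1.490·a.
Adding the three: (m₁ − m₂)g = (m₁ + m₂ + 1.490)a, so a = (1.84 − 0.588)(9.81)/(1.84 + 0.588 + 1.490) = 3.135 m/s².

a ≈ 3.13 m/s²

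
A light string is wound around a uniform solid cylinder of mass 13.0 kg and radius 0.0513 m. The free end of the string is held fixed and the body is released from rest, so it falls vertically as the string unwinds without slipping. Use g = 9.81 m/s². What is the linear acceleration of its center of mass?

Translation: Mg − T = Ma. Rotation about the center: TR = Iα with I = ½MR².
With a = αR: T = (I/R²)a = (1/2)M a, so Mg = (1 + 0.5000)Ma.
a = g/(1 + 0.5000) = 9.81/1.500 = 6.540 m/s².

a ≈ 6.54 m/s²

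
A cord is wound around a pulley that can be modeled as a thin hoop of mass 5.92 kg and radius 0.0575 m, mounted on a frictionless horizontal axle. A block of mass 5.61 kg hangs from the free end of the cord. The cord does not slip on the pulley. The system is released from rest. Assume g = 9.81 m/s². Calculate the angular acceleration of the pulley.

α ≈ 83.0 rad/s²

I = MR² = (5.92)(0.0575)² = 0.01957 kg·m².
Block: mg − T = ma. Pulley: TR = Iα. No-slip: a = αR, so T = (I/R²)a = 5.920·a.
Then mg = (m + 5.920)a, so a = (5.61)(9.81)/(5.61 + 5.920) = 4.773 m/s².
α = a/R = 4.773/0.0575 = 83.01 rad/s².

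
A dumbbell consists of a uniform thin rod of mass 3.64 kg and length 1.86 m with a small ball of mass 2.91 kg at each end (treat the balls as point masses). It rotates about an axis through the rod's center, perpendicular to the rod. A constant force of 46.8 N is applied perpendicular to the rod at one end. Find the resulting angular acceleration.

α ≈ 7.15 rad/s²

I_rod = (1/12)ML² = (1/12)(3.64)(1.86)² = 1.049 kg·m².
I_balls = 2·m·(L/2)² = 2(2.91)(0.9300)² = 5.034 kg·m².
Total I = 6.083 kg·m².
τ = F·(L/2) = (46.8)(0.930) = 43.52 N·m.
α = τ/I = 43.52/6.083 = 7.155 rad/s².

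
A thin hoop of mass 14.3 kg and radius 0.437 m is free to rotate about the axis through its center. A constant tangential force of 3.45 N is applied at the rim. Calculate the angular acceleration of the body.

I = MR² = (14.3)(0.437)² = 2.731 kg·m².
τ = F R = (3.45)(0.437) = 1.508 N·m.
From τ = Iα: α = 1.508/2.731 = 0.5521 rad/s².

α ≈ 0.552 rad/s²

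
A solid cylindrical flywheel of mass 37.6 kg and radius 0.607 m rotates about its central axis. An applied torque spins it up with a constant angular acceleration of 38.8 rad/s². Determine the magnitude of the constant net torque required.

τ ≈ 269 N·m

I = ½MR² = (1/2)(37.6)(0.607)² = 6.927 kg·m².
τ = Iα = (6.927)(38.80) = 268.8 N·m.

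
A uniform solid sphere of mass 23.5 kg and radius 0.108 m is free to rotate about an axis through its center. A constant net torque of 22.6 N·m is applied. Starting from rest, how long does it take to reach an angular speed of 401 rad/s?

I = (2/5)MR² = (2/5)(23.5)(0.108)² = 0.1096 kg·m².
α = τ/I = 22.6/0.1096 = 206.1 rad/s².
ω = αt ⇒ t = ω/α = 401/206.1 = 1.945 s.

t ≈ 1.95 s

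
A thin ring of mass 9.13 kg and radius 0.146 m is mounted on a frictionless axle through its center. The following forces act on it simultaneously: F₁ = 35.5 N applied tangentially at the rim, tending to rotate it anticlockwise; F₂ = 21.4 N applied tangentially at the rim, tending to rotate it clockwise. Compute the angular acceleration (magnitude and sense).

α ≈ 10.6 rad/s², anticlockwise

I = MR² = (9.13)(0.146)² = 0.1946 kg·m².
Taking anticlockwise as positive: τ₁ = +(35.5)(0.146) = +5.183 N·m; τ₂ = −(21.4)(0.146) = −3.124 N·m.
Net torque τ = 2.059 N·m.
α = τ/I = 2.059/0.1946 = 10.58 rad/s².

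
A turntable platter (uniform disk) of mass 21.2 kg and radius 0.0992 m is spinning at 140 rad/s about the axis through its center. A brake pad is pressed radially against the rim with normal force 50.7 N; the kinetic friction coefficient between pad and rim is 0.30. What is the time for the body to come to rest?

I = ½MR² = (1/2)(21.2)(0.0992)² = 0.1043 kg·m².
Friction force f = μN = (0.30)(50.7) = 15.21 N at the rim; torque magnitude τ = fR = 1.509 N·m, opposing ω.
|α| = τ/I = 1.509/0.1043 = 14.46 rad/s² (deceleration).
0 = ω₀ − |α|t ⇒ t = ω₀/|α| = 140/14.46 = 9.679 s.

t ≈ 9.68 s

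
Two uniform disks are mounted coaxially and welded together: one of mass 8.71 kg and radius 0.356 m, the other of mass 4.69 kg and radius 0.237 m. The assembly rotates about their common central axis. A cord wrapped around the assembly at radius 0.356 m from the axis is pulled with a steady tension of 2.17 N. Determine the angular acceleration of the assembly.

α ≈ 1.13 rad/s²

I = ½M₁R₁² + ½M₂R₂² = ½(8.71)(0.356)² + ½(4.69)(0.237)² = 0.6837 kg·m².
τ = F r = (2.17)(0.356) = 0.7725 N·m.
α = τ/I = 0.7725/0.6837 = 1.130 rad/s².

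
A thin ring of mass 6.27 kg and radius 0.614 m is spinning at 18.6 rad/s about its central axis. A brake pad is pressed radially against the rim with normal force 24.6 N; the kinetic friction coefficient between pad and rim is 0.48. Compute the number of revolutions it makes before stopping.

I = MR² = (6.27)(0.614)² = 2.364 kg·m².
Friction force f = μN = (0.48)(24.6) = 11.81 N at the rim; torque magnitude τ = fR = 7.250 N·m, opposing ω.
|α| = τ/I = 7.250/2.364 = 3.067 rad/s² (deceleration).
ω² = ω₀² − 2|α|θ with ω = 0 ⇒ θ = ω₀²/(2|α|) = 56.40 rad = 8.976 rev.

≈ 8.98 revolutions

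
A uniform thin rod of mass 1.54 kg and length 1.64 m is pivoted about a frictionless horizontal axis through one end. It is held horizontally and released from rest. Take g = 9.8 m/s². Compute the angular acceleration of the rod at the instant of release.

α ≈ 8.96 rad/s²

About the pivot, I = (1/3)ML² = (1/3)(1.54)(1.64)² = 1.381 kg·m².
The weight acts at the center, a distance L/2 = 0.8200 m from the pivot; τ = Mg(L/2) = 12.38 N·m.
α = τ/I = 12.38/1.381 = 8.963 rad/s².
(Equivalently α = (3g/(2L)) = 8.963 rad/s².)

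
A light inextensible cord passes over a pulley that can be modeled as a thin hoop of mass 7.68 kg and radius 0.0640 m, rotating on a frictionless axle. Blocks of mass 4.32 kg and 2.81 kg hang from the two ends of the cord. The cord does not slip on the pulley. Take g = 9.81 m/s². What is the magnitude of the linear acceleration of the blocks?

I = MR² = (7.68)(0.0640)² = 0.03146 kg·m².
Heavier block: m₁g − T₁ = m₁a. Lighter block: T₂ − m₂g = m₂a.
Pulley: (T₁ − T₂)R = Iα = I(a/R), so T₁ − T₂ = (I/R²)a = 1·M_p a = 7.680·a.
Adding the three: (m₁ − m₂)g = (m₁ + m₂ + 7.680)a, so a = (4.32 − 2.81)(9.81)/(4.32 + 2.81 + 7.680) = 1.000 m/s².

a ≈ 1.00 m/s²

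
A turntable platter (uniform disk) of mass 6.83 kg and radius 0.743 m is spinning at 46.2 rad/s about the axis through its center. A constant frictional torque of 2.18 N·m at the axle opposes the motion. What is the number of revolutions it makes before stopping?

I = ½MR² = (1/2)(6.83)(0.743)² = 1.885 kg·m².
The net torque has magnitude 2.18 N·m, opposing ω.
|α| = τ/I = 2.180/1.885 = 1.156 rad/s² (deceleration).
ω² = ω₀² − 2|α|θ with ω = 0 ⇒ θ = ω₀²/(2|α|) = 922.9 rad = 146.9 rev.

≈ 147 revolutions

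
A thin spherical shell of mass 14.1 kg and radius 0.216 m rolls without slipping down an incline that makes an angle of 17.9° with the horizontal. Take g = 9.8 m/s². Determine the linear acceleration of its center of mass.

a ≈ 1.81 m/s²

Translation along the incline: Mg sinθ − f = Ma.
Rotation about the center: fR = Iα with I = (2/3)MR². No-slip gives a = αR, so f = (I/R²)a = (2/3)M a.
Substituting: Mg sinθ = (1 + 0.6667)Ma, so a = g sinθ/(1 + 0.6667) = (9.8) sin 17.9° / 1.667 = 1.807 m/s².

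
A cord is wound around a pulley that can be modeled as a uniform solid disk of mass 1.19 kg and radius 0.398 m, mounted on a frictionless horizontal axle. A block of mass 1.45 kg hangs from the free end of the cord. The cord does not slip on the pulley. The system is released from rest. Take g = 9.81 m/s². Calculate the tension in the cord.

T ≈ 4.14 N

I = ½MR² = (1/2)(1.19)(0.398)² = 0.09425 kg·m².
Block: mg − T = ma. Pulley: TR = Iα. No-slip: a = αR, so T = (I/R²)a = 0.5950·a.
Then mg = (m + 0.5950)a, so a = (1.45)(9.81)/(1.45 + 0.5950) = 6.956 m/s².
T = 0.5950·a = 4.139 N.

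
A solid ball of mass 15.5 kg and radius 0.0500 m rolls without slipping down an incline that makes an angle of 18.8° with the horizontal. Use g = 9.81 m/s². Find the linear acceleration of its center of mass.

a ≈ 2.26 m/s²

Translation along the incline: Mg sinθ − f = Ma.
Rotation about the center: fR = Iα with I = (2/5)MR². No-slip gives a = αR, so f = (I/R²)a = (2/5)M a.
Substituting: Mg sinθ = (1 + 0.4000)Ma, so a = g sinθ/(1 + 0.4000) = (9.81) sin 18.8° / 1.400 = 2.258 m/s².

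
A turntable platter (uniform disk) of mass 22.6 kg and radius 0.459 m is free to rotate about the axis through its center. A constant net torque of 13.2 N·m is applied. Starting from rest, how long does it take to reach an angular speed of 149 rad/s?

t ≈ 26.9 s

I = ½MR² = (1/2)(22.6)(0.459)² = 2.381 kg·m².
α = τ/I = 13.2/2.381 = 5.545 rad/s².
ω = αt ⇒ t = ω/α = 149/5.545 = 26.87 s.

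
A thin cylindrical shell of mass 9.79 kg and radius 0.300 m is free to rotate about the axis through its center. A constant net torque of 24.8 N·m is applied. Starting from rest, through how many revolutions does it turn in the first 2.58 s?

I = MR² = (9.79)(0.300)² = 0.8811 kg·m².
α = τ/I = 24.8/0.8811 = 28.15 rad/s².
θ = ½αt² = ½(28.15)(2.58)² = 93.68 rad.
Revolutions = θ/(2π) = 14.91.

≈ 14.9 revolutions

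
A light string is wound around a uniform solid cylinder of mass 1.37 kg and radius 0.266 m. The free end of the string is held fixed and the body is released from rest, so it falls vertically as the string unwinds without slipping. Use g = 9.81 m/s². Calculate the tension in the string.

Translation: Mg − T = Ma. Rotation about the center: TR = Iα with I = ½MR².
With a = αR: T = (I/R²)a = (1/2)M a, so Mg = (1 + 0.5000)Ma.
a = g/(1 + 0.5000) = 9.81/1.500 = 6.540 m/s².
T = 0.5000·M·a = (0.5000)(1.37)(6.540) = 4.480 N.

T ≈ 4.48 N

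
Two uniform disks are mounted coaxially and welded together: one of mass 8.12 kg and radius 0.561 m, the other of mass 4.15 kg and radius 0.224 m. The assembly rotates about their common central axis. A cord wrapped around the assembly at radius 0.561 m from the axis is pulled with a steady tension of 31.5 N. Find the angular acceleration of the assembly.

α ≈ 12.8 rad/s²

I = ½M₁R₁² + ½M₂R₂² = ½(8.12)(0.561)² + ½(4.15)(0.224)² = 1.382 kg·m².
τ = F r = (31.5)(0.561) = 17.67 N·m.
α = τ/I = 17.67/1.382 = 12.79 rad/s².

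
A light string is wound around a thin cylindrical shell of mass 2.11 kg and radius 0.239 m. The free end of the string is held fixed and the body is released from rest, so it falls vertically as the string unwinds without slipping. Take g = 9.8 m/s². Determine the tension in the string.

Translation: Mg − T = Ma. Rotation about the center: TR = Iα with I = MR².
With a = αR: T = (I/R²)a = M a, so Mg = (1 + 1.000)Ma.
a = g/(1 + 1.000) = 9.8/2.000 = 4.900 m/s².
T = 1.000·M·a = (1.000)(2.11)(4.900) = 10.34 N.

T ≈ 10.3 N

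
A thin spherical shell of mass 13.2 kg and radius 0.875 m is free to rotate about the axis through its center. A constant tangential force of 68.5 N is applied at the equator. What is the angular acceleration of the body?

α ≈ 8.90 rad/s²

I = (2/3)MR² = (2/3)(13.2)(0.875)² = 6.737 kg·m².
τ = F R = (68.5)(0.875) = 59.94 N·m.
From τ = Iα: α = 59.94/6.737 = 8.896 rad/s².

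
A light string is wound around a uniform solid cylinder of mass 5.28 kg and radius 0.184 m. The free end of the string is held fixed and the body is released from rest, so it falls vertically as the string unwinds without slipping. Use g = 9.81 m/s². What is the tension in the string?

Translation: Mg − T = Ma. Rotation about the center: TR = Iα with I = ½MR².
With a = αR: T = (I/R²)a = (1/2)M a, so Mg = (1 + 0.5000)Ma.
a = g/(1 + 0.5000) = 9.81/1.500 = 6.540 m/s².
T = 0.5000·M·a = (0.5000)(5.28)(6.540) = 17.27 N.

T ≈ 17.3 N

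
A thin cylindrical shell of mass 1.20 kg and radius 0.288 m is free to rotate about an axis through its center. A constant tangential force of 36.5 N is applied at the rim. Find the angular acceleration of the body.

I = MR² = (1.20)(0.288)² = 0.09953 kg·m².
τ = F R = (36.5)(0.288) = 10.51 N·m.
From τ = Iα: α = 10.51/0.09953 = 105.6 rad/s².

α ≈ 106 rad/s²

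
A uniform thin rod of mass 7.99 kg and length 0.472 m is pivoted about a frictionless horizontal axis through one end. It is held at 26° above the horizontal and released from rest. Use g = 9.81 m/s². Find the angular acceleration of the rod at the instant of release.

About the pivot, I = (1/3)ML² = (1/3)(7.99)(0.472)² = 0.5933 kg·m².
The weight acts at the center, a distance L/2 = 0.2360 m from the pivot; τ = Mg(L/2) cos 26° = 16.63 N·m.
α = τ/I = 16.63/0.5933 = 28.02 rad/s².
(Equivalently α = (3g/(2L)) cos 26° = 28.02 rad/s².)

α ≈ 28.0 rad/s²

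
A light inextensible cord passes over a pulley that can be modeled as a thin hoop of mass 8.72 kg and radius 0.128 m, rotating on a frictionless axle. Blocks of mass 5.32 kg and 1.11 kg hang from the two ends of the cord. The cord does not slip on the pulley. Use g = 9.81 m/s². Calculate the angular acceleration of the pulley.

I = MR² = (8.72)(0.128)² = 0.1429 kg·m².
Heavier block: m₁g − T₁ = m₁a. Lighter block: T₂ − m₂g = m₂a.
Pulley: (T₁ − T₂)R = Iα = I(a/R), so T₁ − T₂ = (I/R²)a = 1·M_p a = 8.720·a.
Adding the three: (m₁ − m₂)g = (m₁ + m₂ + 8.720)a, so a = (5.32 − 1.11)(9.81)/(5.32 + 1.11 + 8.720) = 2.726 m/s².
α = a/R = 2.726/0.128 = 21.30 rad/s².

α ≈ 21.3 rad/s²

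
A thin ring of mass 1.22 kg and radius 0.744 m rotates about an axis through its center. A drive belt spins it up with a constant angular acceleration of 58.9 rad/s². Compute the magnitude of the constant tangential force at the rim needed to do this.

F ≈ 53.5 N

I = MR² = (1.22)(0.744)² = 0.6753 kg·m².
The required torque is τ = Iα = (0.6753)(58.90) = 39.78 N·m.
A tangential force at the rim gives τ = FR, so F = τ/R = 39.78/0.744 = 53.46 N.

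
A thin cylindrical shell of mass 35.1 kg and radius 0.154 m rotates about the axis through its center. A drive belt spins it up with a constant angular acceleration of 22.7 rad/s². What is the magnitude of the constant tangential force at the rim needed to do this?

I = MR² = (35.1)(0.154)² = 0.8324 kg·m².
The required torque is τ = Iα = (0.8324)(22.70) = 18.90 N·m.
A tangential force at the rim gives τ = FR, so F = τ/R = 18.90/0.154 = 122.7 N.

F ≈ 123 N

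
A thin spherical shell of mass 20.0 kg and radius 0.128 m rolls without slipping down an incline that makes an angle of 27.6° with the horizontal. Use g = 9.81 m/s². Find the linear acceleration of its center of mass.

Translation along the incline: Mg sinθ − f = Ma.
Rotation about the center: fR = Iα with I = (2/3)MR². No-slip gives a = αR, so f = (I/R²)a = (2/3)M a.
Substituting: Mg sinθ = (1 + 0.6667)Ma, so a = g sinθ/(1 + 0.6667) = (9.81) sin 27.6° / 1.667 = 2.727 m/s².

a ≈ 2.73 m/s²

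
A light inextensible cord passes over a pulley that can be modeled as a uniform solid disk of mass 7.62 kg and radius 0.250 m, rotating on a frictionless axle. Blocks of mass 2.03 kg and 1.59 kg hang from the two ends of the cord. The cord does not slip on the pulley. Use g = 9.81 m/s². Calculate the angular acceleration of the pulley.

α ≈ 2.32 rad/s²

I = ½MR² = (1/2)(7.62)(0.250)² = 0.2381 kg·m².
Heavier block: m₁g − T₁ = m₁a. Lighter block: T₂ − m₂g = m₂a.
Pulley: (T₁ − T₂)R = Iα = I(a/R), so T₁ − T₂ = (I/R²)a = (1/2)M_p a = 3.810·a.
Adding the three: (m₁ − m₂)g = (m₁ + m₂ + 3.810)a, so a = (2.03 − 1.59)(9.81)/(2.03 + 1.59 + 3.810) = 0.5809 m/s².
α = a/R = 0.5809/0.250 = 2.324 rad/s².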